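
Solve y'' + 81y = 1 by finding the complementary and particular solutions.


Homogeneous part: r² + 81 = 0 ⇒ r = ±9i, so y_h = C₁cos(9x) + C₂sin(9x).
Try constant y_p = A; plug in: 81A = 1 ⇒ A = 1/81.
General solution: y = C₁cos(9x) + C₂sin(9x) + 1/81.


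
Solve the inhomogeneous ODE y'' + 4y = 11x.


Homogeneous: r² + 4 = 0 ⇒ r = ±2i, y_h = C₁cos(2x) + C₂sin(2x).
Polynomial forcing; try y_p = Ax + B. Then y_p'' + 4 y_p = 4(Ax + B) = 11x, so B = 0 and A = 11/4.
General solution: y = C₁cos(2x) + C₂sin(2x) + (11/4)x.


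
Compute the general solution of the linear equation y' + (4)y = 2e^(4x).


P(x) = 4 ⇒ μ = e^(4x).
(μ y)' = 2e^(8x) ⇒ μ y = (2/8)e^(8x) + C.
Divide by μ: y = (1/4)e^(4x) + Ce^(-4x).


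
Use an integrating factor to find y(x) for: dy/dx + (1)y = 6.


P(x) = 1, Q(x) = 6; integrating factor μ = e^(x).
(μ y)' = 6e^(x) ⇒ μ y = 6e^(x) + C.
Divide by μ: y = 6 + Ce^(-x).


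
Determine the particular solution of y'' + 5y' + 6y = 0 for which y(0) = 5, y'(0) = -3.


Characteristic roots of r² + 5r + 6 = 0 are -3, -2.
General solution y = c₁ e^(-3x) + c₂ e^(-2x).
Apply y(0) = 5: c₁ + c₂ = 5. Apply y'(0) = -3: -3 c₁ - 2 c₂ = -3.
Solve: c₁ = -7, c₂ = 12.
Particular solution: y = -7e^(-3x) + 12e^(-2x).


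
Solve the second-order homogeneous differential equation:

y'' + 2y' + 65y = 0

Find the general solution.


Characteristic equation: r² + 2r + 65 = 0.
Discriminant is negative; roots r = -1 ± 8i (complex conjugate pair).
General solution uses e^(α x)(C₁ cos(β x) + C₂ sin(β x)): y = e^(-x)(C₁cos(8x) + C₂sin(8x)).


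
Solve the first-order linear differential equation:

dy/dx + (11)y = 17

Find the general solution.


P(x) = 11, Q(x) = 17; integrating factor μ = e^(11x).
(μ y)' = 17e^(11x) ⇒ μ y = (17/11)e^(11x) + C.
Divide by μ: y = 17/11 + Ce^(-11x).


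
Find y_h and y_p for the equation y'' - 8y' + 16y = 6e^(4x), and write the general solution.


Characteristic polynomial (r - 4)² = 0; repeated root r = 4.
y_h = (C₁ + C₂x)e^(4x). Forcing matches the repeated root (resonance), so try y_p = Ax² e^(4x).
Substitute and solve for A: 2A = 6, so A = 3.
General solution: y = (C₁ + C₂x + 3x²)e^(4x).


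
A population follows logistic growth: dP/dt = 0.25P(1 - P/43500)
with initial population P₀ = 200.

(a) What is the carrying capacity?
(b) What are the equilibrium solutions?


Logistic ODE dP/dt = 0.25P(1 - P/43500) has equilibria where dP/dt = 0, i.e. P = 0 or P = 43500.
The coefficient (1 - P/K) = 0 when P = K, identifying K = 43500 as the carrying capacity.
(a) K = 43500; (b) equilibria P = 0 and P = 43500.


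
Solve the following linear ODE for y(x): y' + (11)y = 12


P(x) = 11, Q(x) = 12; integrating factor μ = e^(11x).
(μ y)' = 12e^(11x) ⇒ μ y = (12/11)e^(11x) + C.
Divide by μ: y = 12/11 + Ce^(-11x).


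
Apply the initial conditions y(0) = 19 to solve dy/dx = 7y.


General solution of y' = 7y is y = Ce^(7x).
Apply y(0) = 19: C = 19.
Particular solution: y = 19e^(7x).


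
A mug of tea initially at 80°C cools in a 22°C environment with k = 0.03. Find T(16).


Newton's law: dT/dt = -k(T - T_a) has solution T(t) = T_a + (T₀ - T_a)e^(-kt).
Plug in T_a = 22, T₀ = 80, k = 0.03, t = 16: T(16) = 22 + (58)e^(-0.48) ≈ 57.9°C.


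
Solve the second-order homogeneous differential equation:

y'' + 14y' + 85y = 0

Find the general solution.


Characteristic equation: r² + 14r + 85 = 0.
Discriminant is negative; roots r = -7 ± 6i (complex conjugate pair).
General solution uses e^(α x)(C₁ cos(β x) + C₂ sin(β x)): y = e^(-7x)(C₁cos(6x) + C₂sin(6x)).


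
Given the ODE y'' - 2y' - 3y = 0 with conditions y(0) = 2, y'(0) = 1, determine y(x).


Characteristic roots of r² - 2r - 3 = 0 are 3, -1.
General solution y = c₁ e^(3x) + c₂ e^(-x).
Apply y(0) = 2: c₁ + c₂ = 2. Apply y'(0) = 1: 3 c₁ - 1 c₂ = 1.
Solve: c₁ = 3/4, c₂ = 5/4.
Particular solution: y = (3/4)e^(3x) + (5/4)e^(-x).


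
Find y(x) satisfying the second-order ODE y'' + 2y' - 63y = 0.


Characteristic equation: r² + 2r - 63 = 0.
Factor: (r + 9)(r - 7) = 0 ⇒ r = -9, 7 (distinct real).
General solution: y = C₁e^(-9x) + C₂e^(7x).


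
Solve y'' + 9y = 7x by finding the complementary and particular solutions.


Homogeneous: r² + 9 = 0 ⇒ r = ±3i, y_h = C₁cos(3x) + C₂sin(3x).
Polynomial forcing; try y_p = Ax + B. Then y_p'' + 9 y_p = 9(Ax + B) = 7x, so B = 0 and A = 7/9.
General solution: y = C₁cos(3x) + C₂sin(3x) + (7/9)x.


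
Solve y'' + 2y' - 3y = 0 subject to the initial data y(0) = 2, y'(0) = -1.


Characteristic roots of r² + 2r - 3 = 0 are -3, 1.
General solution y = c₁ e^(-3x) + c₂ e^(x).
Apply y(0) = 2: c₁ + c₂ = 2. Apply y'(0) = -1: -3 c₁ + 1 c₂ = -1.
Solve: c₁ = 3/4, c₂ = 5/4.
Particular solution: y = (3/4)e^(-3x) + (5/4)e^(x).


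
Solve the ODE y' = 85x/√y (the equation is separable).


Separate: √y dy = 85x dx.
Integrate: (2/3)y^(3/2) = (85/2)x² + C.


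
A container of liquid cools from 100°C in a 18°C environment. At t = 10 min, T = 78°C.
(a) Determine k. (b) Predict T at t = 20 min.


Newton's law: T(t) = T_a + (T₀ - T_a)e^(-kt).
(a) Use T(10) = 78: (78 - 18)/(100 - 18) = e^(-k·10), so k = -ln(0.732)/10 ≈ 0.0312.
(b) Apply k to t = 20: T(20) = 18 + (82)e^(-0.625) ≈ 61.9°C.


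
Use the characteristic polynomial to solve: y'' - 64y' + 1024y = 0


Characteristic equation: r² - 64r + 1024 = 0, i.e. (r - 32)² = 0.
Repeated root r = 32; include an x factor for the second linearly independent solution.
General solution: y = (C₁ + C₂x)e^(32x).


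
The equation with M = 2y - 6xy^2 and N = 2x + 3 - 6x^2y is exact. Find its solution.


Check exactness: ∂M/∂y = 2 - 12xy and ∂N/∂x = 2 - 12xy; equal, so the equation is exact.
Integrate M with respect to x (treating y as constant): ∫M dx = 2xy - 3x^2y^2 + h(y).
Differentiate w.r.t. y and set equal to N: the x-dependent terms already match, leaving h'(y) = 3. Integrate: h(y) = 3y.
So F(x,y) = 2xy + 3y - 3x^2y^2.
General solution: 2xy + 3y - 3x^2y^2 = C.


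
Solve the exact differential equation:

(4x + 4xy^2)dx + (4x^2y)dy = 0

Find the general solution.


Check exactness: ∂M/∂y = 8xy and ∂N/∂x = 8xy; equal, so the equation is exact.
Integrate M with respect to x (treating y as constant): ∫M dx = 2x^2 + 2x^2y^2 + h(y).
Differentiate w.r.t. y and set equal to N: all terms match, so h'(y) = 0 and h is a constant absorbed into C.
General solution: 2x^2 + 2x^2y^2 = C.


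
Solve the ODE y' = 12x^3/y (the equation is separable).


Separate variables: y dy = 12x^3 dx.
Integrate both sides: y²/2 = 3x^4 + C₀.
Multiply by 2: y² = 6x^4 + C.


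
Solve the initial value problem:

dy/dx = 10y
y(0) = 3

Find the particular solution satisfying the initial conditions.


General solution of y' = 10y is y = Ce^(10x).
Apply y(0) = 3: C = 3.
Particular solution: y = 3e^(10x).


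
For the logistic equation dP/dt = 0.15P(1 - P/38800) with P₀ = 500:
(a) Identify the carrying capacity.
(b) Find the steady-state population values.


Logistic ODE dP/dt = 0.15P(1 - P/38800) has equilibria where dP/dt = 0, i.e. P = 0 or P = 38800.
The coefficient (1 - P/K) = 0 when P = K, identifying K = 38800 as the carrying capacity.
(a) K = 38800; (b) equilibria P = 0 and P = 38800.


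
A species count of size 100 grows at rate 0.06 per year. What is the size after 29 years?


The ODE dP/dt = 0.06P has solution P(t) = P(0)e^(0.06t).
Substitute P(0) = 100 and t = 29: P(29) = 100 e^(1.74) ≈ 570.


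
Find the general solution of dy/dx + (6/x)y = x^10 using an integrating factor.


P(x) = 6/x ⇒ μ = x^6.
(x^6 y)' = x^6·x^10 = x^16.
Integrate: x^6 y = x^17/(17) + C.
Solve for y: y = (1/17)x^11 + C/x^6.


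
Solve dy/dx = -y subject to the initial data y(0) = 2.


General solution of y' = -y is y = Ce^(-x).
Apply y(0) = 2: C = 2.
Particular solution: y = 2e^(-x).


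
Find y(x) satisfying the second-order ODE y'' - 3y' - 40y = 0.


Characteristic equation: r² - 3r - 40 = 0.
Factor: (r - 8)(r + 5) = 0 ⇒ r = 8, -5 (distinct real).
General solution: y = C₁e^(8x) + C₂e^(-5x).


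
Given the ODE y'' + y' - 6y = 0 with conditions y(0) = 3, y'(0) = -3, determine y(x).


Characteristic roots of r² + r - 6 = 0 are -3, 2.
General solution y = c₁ e^(-3x) + c₂ e^(2x).
Apply y(0) = 3: c₁ + c₂ = 3. Apply y'(0) = -3: -3 c₁ + 2 c₂ = -3.
Solve: c₁ = 9/5, c₂ = 6/5.
Particular solution: y = (9/5)e^(-3x) + (6/5)e^(2x).


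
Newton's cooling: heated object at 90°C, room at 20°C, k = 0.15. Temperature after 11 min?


Newton's law: dT/dt = -k(T - T_a) has solution T(t) = T_a + (T₀ - T_a)e^(-kt).
Plug in T_a = 20, T₀ = 90, k = 0.15, t = 11: T(11) = 20 + (70)e^(-1.65) ≈ 33.4°C.


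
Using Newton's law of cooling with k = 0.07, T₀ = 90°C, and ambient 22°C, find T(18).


Newton's law: dT/dt = -k(T - T_a) has solution T(t) = T_a + (T₀ - T_a)e^(-kt).
Plug in T_a = 22, T₀ = 90, k = 0.07, t = 18: T(18) = 22 + (68)e^(-1.26) ≈ 41.3°C.


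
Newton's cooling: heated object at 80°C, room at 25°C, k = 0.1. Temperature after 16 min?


Newton's law: dT/dt = -k(T - T_a) has solution T(t) = T_a + (T₀ - T_a)e^(-kt).
Plug in T_a = 25, T₀ = 80, k = 0.1, t = 16: T(16) = 25 + (55)e^(-1.60) ≈ 36.1°C.


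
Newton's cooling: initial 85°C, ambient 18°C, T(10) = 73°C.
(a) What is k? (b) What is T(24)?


Newton's law: T(t) = T_a + (T₀ - T_a)e^(-kt).
(a) Use T(10) = 73: (73 - 18)/(85 - 18) = e^(-k·10), so k = -ln(0.821)/10 ≈ 0.0197.
(b) Apply k to t = 24: T(24) = 18 + (67)e^(-0.474) ≈ 59.7°C.


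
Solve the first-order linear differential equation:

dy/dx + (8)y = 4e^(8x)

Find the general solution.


P(x) = 8 ⇒ μ = e^(8x).
(μ y)' = 4e^(16x) ⇒ μ y = (4/16)e^(16x) + C.
Divide by μ: y = (1/4)e^(8x) + Ce^(-8x).


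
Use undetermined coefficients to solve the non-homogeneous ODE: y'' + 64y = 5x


Homogeneous: r² + 64 = 0 ⇒ r = ±8i, y_h = C₁cos(8x) + C₂sin(8x).
Polynomial forcing; try y_p = Ax + B. Then y_p'' + 64 y_p = 64(Ax + B) = 5x, so B = 0 and A = 5/64.
General solution: y = C₁cos(8x) + C₂sin(8x) + (5/64)x.


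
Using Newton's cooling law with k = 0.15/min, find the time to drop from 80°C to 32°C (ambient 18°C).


From T(t) = T_a + (T₀ - T_a)e^(-kt), set T(t) = 32:
(32 - 18) / (80 - 18) = e^(-0.15t), so t = -ln(0.226)/0.15 ≈ 9.9 minutes.


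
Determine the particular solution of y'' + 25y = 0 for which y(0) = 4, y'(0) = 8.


Characteristic roots of r² + 25 = 0 are ±5i, so y = C₁cos(5x) + C₂sin(5x).
Apply y(0) = 4: C₁ = 4. Differentiate and apply y'(0) = 8: 5·C₂ = 8, so C₂ = 8/5.
Particular solution: y = 4cos(5x) + (8/5)sin(5x).


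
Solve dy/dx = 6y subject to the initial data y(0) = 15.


General solution of y' = 6y is y = Ce^(6x).
Apply y(0) = 15: C = 15.
Particular solution: y = 15e^(6x).


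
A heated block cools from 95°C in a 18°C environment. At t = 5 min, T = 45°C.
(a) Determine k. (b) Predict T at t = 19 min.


Newton's law: T(t) = T_a + (T₀ - T_a)e^(-kt).
(a) Use T(5) = 45: (45 - 18)/(95 - 18) = e^(-k·5), so k = -ln(0.351)/5 ≈ 0.2096.
(b) Apply k to t = 19: T(19) = 18 + (77)e^(-3.982) ≈ 19.4°C.


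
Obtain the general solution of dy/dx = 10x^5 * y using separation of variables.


Separate variables: dy/y = 10x^5 dx.
Integrate: ln|y| = (5/3)x^6 + C₀.
Exponentiate: y = Ce^((5/3)x^6).


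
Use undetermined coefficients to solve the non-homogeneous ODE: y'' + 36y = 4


Homogeneous part: r² + 36 = 0 ⇒ r = ±6i, so y_h = C₁cos(6x) + C₂sin(6x).
Try constant y_p = A; plug in: 36A = 4 ⇒ A = 1/9.
General solution: y = C₁cos(6x) + C₂sin(6x) + 1/9.


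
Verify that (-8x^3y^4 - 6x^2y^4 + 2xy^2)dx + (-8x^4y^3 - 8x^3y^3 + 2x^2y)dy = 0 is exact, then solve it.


Check exactness: ∂M/∂y = -32x^3y^3 - 24x^2y^3 + 4xy and ∂N/∂x = -32x^3y^3 - 24x^2y^3 + 4xy; equal, so the equation is exact.
Integrate M with respect to x (treating y as constant): ∫M dx = -2x^4y^4 - 2x^3y^4 + x^2y^2 + h(y).
Differentiate w.r.t. y and set equal to N: all terms match, so h'(y) = 0 and h is a constant absorbed into C.
General solution: -2x^4y^4 - 2x^3y^4 + x^2y^2 = C.


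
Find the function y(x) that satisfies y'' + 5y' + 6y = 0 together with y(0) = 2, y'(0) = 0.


Characteristic roots of r² + 5r + 6 = 0 are -2, -3.
General solution y = c₁ e^(-2x) + c₂ e^(-3x).
Apply y(0) = 2: c₁ + c₂ = 2. Apply y'(0) = 0: -2 c₁ - 3 c₂ = 0.
Solve: c₁ = 6, c₂ = -4.
Particular solution: y = 6e^(-2x) - 4e^(-3x).


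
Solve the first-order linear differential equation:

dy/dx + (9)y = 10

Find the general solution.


P(x) = 9, Q(x) = 10; integrating factor μ = e^(9x).
(μ y)' = 10e^(9x) ⇒ μ y = (10/9)e^(9x) + C.
Divide by μ: y = 10/9 + Ce^(-9x).


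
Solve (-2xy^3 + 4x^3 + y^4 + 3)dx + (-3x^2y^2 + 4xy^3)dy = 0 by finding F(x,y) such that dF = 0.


Check exactness: ∂M/∂y = -6xy^2 + 4y^3 and ∂N/∂x = -6xy^2 + 4y^3; equal, so the equation is exact.
Integrate M with respect to x (treating y as constant): ∫M dx = -x^2y^3 + x^4 + xy^4 + 3x + h(y).
Differentiate w.r.t. y and set equal to N: all terms match, so h'(y) = 0 and h is a constant absorbed into C.
General solution: -x^2y^3 + x^4 + xy^4 + 3x = C.


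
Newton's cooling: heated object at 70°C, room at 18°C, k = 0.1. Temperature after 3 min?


Newton's law: dT/dt = -k(T - T_a) has solution T(t) = T_a + (T₀ - T_a)e^(-kt).
Plug in T_a = 18, T₀ = 70, k = 0.1, t = 3: T(3) = 18 + (52)e^(-0.30) ≈ 56.5°C.


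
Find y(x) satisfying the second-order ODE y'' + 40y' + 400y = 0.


Characteristic equation: r² + 40r + 400 = 0, i.e. (r + 20)² = 0.
Repeated root r = -20; include an x factor for the second linearly independent solution.
General solution: y = (C₁ + C₂x)e^(-20x).


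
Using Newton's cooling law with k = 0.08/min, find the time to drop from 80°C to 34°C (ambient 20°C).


From T(t) = T_a + (T₀ - T_a)e^(-kt), set T(t) = 34:
(34 - 20) / (80 - 20) = e^(-0.08t), so t = -ln(0.233)/0.08 ≈ 18.2 minutes.


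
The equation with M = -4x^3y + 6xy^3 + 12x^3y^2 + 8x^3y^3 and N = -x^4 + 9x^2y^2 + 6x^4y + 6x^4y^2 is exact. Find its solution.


Check exactness: ∂M/∂y = -4x^3 + 18xy^2 + 24x^3y + 24x^3y^2 and ∂N/∂x = -4x^3 + 18xy^2 + 24x^3y + 24x^3y^2; equal, so the equation is exact.
Integrate M with respect to x (treating y as constant): ∫M dx = -x^4y + 3x^2y^3 + 3x^4y^2 + 2x^4y^3 + h(y).
Differentiate w.r.t. y and set equal to N: all terms match, so h'(y) = 0 and h is a constant absorbed into C.
General solution: -x^4y + 3x^2y^3 + 3x^4y^2 + 2x^4y^3 = C.


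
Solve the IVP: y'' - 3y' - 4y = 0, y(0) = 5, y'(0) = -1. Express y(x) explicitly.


Characteristic roots of r² - 3r - 4 = 0 are 4, -1.
General solution y = c₁ e^(4x) + c₂ e^(-x).
Apply y(0) = 5: c₁ + c₂ = 5. Apply y'(0) = -1: 4 c₁ - 1 c₂ = -1.
Solve: c₁ = 4/5, c₂ = 21/5.
Particular solution: y = (4/5)e^(4x) + (21/5)e^(-x).


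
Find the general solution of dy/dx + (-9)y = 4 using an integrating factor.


P(x) = -9 ⇒ μ = e^(-9x).
(μ y)' = 4e^(-9x) ⇒ μ y = -(4/9)e^(-9x) + C.
Divide by μ: y = -4/9 + Ce^(9x).


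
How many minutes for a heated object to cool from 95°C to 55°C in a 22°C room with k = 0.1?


From T(t) = T_a + (T₀ - T_a)e^(-kt), set T(t) = 55:
(55 - 22) / (95 - 22) = e^(-0.1t), so t = -ln(0.452)/0.1 ≈ 7.9 minutes.


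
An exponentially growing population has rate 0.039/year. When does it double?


Exponential growth: P(t) = P₀ e^(0.039t). Set P(t)/P₀ = 2: e^(0.039t) = 2.
Solve: t = ln(2)/0.039 ≈ 17.77 years.


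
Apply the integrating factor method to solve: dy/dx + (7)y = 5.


P(x) = 7, Q(x) = 5; integrating factor μ = e^(7x).
(μ y)' = 5e^(7x) ⇒ μ y = (5/7)e^(7x) + C.
Divide by μ: y = 5/7 + Ce^(-7x).


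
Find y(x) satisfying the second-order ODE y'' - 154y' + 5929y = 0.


Characteristic equation: r² - 154r + 5929 = 0, i.e. (r - 77)² = 0.
Repeated root r = 77; include an x factor for the second linearly independent solution.
General solution: y = (C₁ + C₂x)e^(77x).


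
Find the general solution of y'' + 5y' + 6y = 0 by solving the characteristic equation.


Characteristic equation: r² + 5r + 6 = 0.
Factor: (r + 3)(r + 2) = 0 ⇒ r = -3, -2 (distinct real).
General solution: y = C₁e^(-3x) + C₂e^(-2x).


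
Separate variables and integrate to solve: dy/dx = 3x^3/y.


Separate variables: y dy = 3x^3 dx.
Integrate both sides: y²/2 = (3/4)x^4 + C₀.
Multiply by 2: y² = (3/2)x^4 + C.


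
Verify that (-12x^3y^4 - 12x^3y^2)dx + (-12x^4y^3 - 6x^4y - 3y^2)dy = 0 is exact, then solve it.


Check exactness: ∂M/∂y = -48x^3y^3 - 24x^3y and ∂N/∂x = -48x^3y^3 - 24x^3y; equal, so the equation is exact.
Integrate M with respect to x (treating y as constant): ∫M dx = -3x^4y^4 - 3x^4y^2 + h(y).
Differentiate w.r.t. y and set equal to N: the x-dependent terms already match, leaving h'(y) = -3y^2. Integrate: h(y) = -y^3.
So F(x,y) = -3x^4y^4 - 3x^4y^2 - y^3.
General solution: -3x^4y^4 - 3x^4y^2 - y^3 = C.


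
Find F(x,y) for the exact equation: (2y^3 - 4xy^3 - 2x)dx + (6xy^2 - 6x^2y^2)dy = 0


Check exactness: ∂M/∂y = 6y^2 - 12xy^2 and ∂N/∂x = 6y^2 - 12xy^2; equal, so the equation is exact.
Integrate M with respect to x (treating y as constant): ∫M dx = 2xy^3 - 2x^2y^3 - x^2 + h(y).
Differentiate w.r.t. y and set equal to N: all terms match, so h'(y) = 0 and h is a constant absorbed into C.
General solution: 2xy^3 - 2x^2y^3 - x^2 = C.


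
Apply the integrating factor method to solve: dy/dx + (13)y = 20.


P(x) = 13, Q(x) = 20; integrating factor μ = e^(13x).
(μ y)' = 20e^(13x) ⇒ μ y = (20/13)e^(13x) + C.
Divide by μ: y = 20/13 + Ce^(-13x).


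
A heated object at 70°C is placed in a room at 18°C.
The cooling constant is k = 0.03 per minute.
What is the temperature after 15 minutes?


Newton's law: dT/dt = -k(T - T_a) has solution T(t) = T_a + (T₀ - T_a)e^(-kt).
Plug in T_a = 18, T₀ = 70, k = 0.03, t = 15: T(15) = 18 + (52)e^(-0.45) ≈ 51.2°C.


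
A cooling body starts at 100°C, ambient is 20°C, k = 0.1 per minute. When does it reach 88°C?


From T(t) = T_a + (T₀ - T_a)e^(-kt), set T(t) = 88:
(88 - 20) / (100 - 20) = e^(-0.1t), so t = -ln(0.850)/0.1 ≈ 1.6 minutes.


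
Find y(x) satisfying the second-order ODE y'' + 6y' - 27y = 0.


Characteristic equation: r² + 6r - 27 = 0.
Factor: (r - 3)(r + 9) = 0 ⇒ r = 3, -9 (distinct real).
General solution: y = C₁e^(3x) + C₂e^(-9x).


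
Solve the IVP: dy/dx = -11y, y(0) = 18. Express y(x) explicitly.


General solution of y' = -11y is y = Ce^(-11x).
Apply y(0) = 18: C = 18.
Particular solution: y = 18e^(-11x).


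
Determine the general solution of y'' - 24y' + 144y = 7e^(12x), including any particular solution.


Characteristic polynomial (r - 12)² = 0; repeated root r = 12.
y_h = (C₁ + C₂x)e^(12x). Forcing matches the repeated root (resonance), so try y_p = Ax² e^(12x).
Substitute and solve for A: 2A = 7, so A = 7/2.
General solution: y = (C₁ + C₂x + (7/2)x²)e^(12x).


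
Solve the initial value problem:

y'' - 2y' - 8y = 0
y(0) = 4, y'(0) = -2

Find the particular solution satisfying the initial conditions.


Characteristic roots of r² - 2r - 8 = 0 are 4, -2.
General solution y = c₁ e^(4x) + c₂ e^(-2x).
Apply y(0) = 4: c₁ + c₂ = 4. Apply y'(0) = -2: 4 c₁ - 2 c₂ = -2.
Solve: c₁ = 1, c₂ = 3.
Particular solution: y = e^(4x) + 3e^(-2x).


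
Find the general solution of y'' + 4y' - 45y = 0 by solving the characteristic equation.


Characteristic equation: r² + 4r - 45 = 0.
Factor: (r - 5)(r + 9) = 0 ⇒ r = 5, -9 (distinct real).
General solution: y = C₁e^(5x) + C₂e^(-9x).


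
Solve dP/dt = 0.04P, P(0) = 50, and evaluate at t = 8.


The ODE dP/dt = 0.04P has solution P(t) = P(0)e^(0.04t).
Substitute P(0) = 50 and t = 8: P(8) = 50 e^(0.32) ≈ 69.


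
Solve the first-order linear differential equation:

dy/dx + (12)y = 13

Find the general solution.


P(x) = 12, Q(x) = 13; integrating factor μ = e^(12x).
(μ y)' = 13e^(12x) ⇒ μ y = (13/12)e^(12x) + C.
Divide by μ: y = 13/12 + Ce^(-12x).


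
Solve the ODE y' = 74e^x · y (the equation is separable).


Separate variables: dy/y = 74e^x dx.
Integrate: ln|y| = 74e^x + C₀.
Exponentiate: y = Ce^(74e^x).


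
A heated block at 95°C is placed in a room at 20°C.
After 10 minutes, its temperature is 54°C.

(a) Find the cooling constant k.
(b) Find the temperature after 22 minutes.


Newton's law: T(t) = T_a + (T₀ - T_a)e^(-kt).
(a) Use T(10) = 54: (54 - 20)/(95 - 20) = e^(-k·10), so k = -ln(0.453)/10 ≈ 0.0791.
(b) Apply k to t = 22: T(22) = 20 + (75)e^(-1.740) ≈ 33.2°C.


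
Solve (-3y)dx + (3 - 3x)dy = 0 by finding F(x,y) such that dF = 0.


Check exactness: ∂M/∂y = -3 and ∂N/∂x = -3; equal, so the equation is exact.
Integrate M with respect to x (treating y as constant): ∫M dx = -3xy + h(y).
Differentiate w.r.t. y and set equal to N: the x-dependent terms already match, leaving h'(y) = 3. Integrate: h(y) = 3y.
So F(x,y) = 3y - 3xy.
General solution: 3y - 3xy = C.


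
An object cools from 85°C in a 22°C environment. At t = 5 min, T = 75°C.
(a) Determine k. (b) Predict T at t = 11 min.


Newton's law: T(t) = T_a + (T₀ - T_a)e^(-kt).
(a) Use T(5) = 75: (75 - 22)/(85 - 22) = e^(-k·5), so k = -ln(0.841)/5 ≈ 0.0346.
(b) Apply k to t = 11: T(11) = 22 + (63)e^(-0.380) ≈ 65.1°C.


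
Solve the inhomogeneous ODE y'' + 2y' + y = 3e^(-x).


Characteristic polynomial (r + 1)² = 0; repeated root r = -1.
y_h = (C₁ + C₂x)e^(-x). Forcing matches the repeated root (resonance), so try y_p = Ax² e^(-x).
Substitute and solve for A: 2A = 3, so A = 3/2.
General solution: y = (C₁ + C₂x + (3/2)x²)e^(-x).


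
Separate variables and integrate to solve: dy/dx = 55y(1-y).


Separate: dy/[y(1-y)] = 55 dx.
Partial fractions: 1/[y(1-y)] = 1/y + 1/(1-y).
Integrate: ln|y/(1-y)| = 55x + C₀.
Solve for y: y = 1/(1 + Ce^(-55x)).


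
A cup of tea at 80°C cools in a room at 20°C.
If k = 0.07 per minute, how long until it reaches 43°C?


From T(t) = T_a + (T₀ - T_a)e^(-kt), set T(t) = 43:
(43 - 20) / (80 - 20) = e^(-0.07t), so t = -ln(0.383)/0.07 ≈ 13.7 minutes.


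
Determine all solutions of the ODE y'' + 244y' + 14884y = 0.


Characteristic equation: r² + 244r + 14884 = 0, i.e. (r + 122)² = 0.
Repeated root r = -122; include an x factor for the second linearly independent solution.
General solution: y = (C₁ + C₂x)e^(-122x).


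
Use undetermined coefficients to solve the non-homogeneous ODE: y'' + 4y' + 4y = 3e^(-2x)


Characteristic polynomial (r + 2)² = 0; repeated root r = -2.
y_h = (C₁ + C₂x)e^(-2x). Forcing matches the repeated root (resonance), so try y_p = Ax² e^(-2x).
Substitute and solve for A: 2A = 3, so A = 3/2.
General solution: y = (C₁ + C₂x + (3/2)x²)e^(-2x).


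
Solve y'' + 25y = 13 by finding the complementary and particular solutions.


Homogeneous part: r² + 25 = 0 ⇒ r = ±5i, so y_h = C₁cos(5x) + C₂sin(5x).
Try constant y_p = A; plug in: 25A = 13 ⇒ A = 13/25.
General solution: y = C₁cos(5x) + C₂sin(5x) + 13/25.


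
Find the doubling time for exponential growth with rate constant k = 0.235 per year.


Exponential growth: P(t) = P₀ e^(0.235t). Set P(t)/P₀ = 2: e^(0.235t) = 2.
Solve: t = ln(2)/0.235 ≈ 2.95 years.


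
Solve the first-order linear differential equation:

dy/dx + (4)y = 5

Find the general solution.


P(x) = 4, Q(x) = 5; integrating factor μ = e^(4x).
(μ y)' = 5e^(4x) ⇒ μ y = (5/4)e^(4x) + C.
Divide by μ: y = 5/4 + Ce^(-4x).


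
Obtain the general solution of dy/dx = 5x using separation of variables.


Integrate both sides with respect to x: y = ∫ 5x dx = (5/2)x^2 + C.


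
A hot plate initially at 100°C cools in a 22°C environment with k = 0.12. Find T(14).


Newton's law: dT/dt = -k(T - T_a) has solution T(t) = T_a + (T₀ - T_a)e^(-kt).
Plug in T_a = 22, T₀ = 100, k = 0.12, t = 14: T(14) = 22 + (78)e^(-1.68) ≈ 36.5°C.


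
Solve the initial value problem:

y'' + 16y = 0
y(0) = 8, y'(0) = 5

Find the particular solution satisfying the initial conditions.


Characteristic roots of r² + 16 = 0 are ±4i, so y = C₁cos(4x) + C₂sin(4x).
Apply y(0) = 8: C₁ = 8. Differentiate and apply y'(0) = 5: 4·C₂ = 5, so C₂ = 5/4.
Particular solution: y = 8cos(4x) + (5/4)sin(4x).


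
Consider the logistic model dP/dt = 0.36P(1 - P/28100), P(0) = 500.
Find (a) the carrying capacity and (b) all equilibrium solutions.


Logistic ODE dP/dt = 0.36P(1 - P/28100) has equilibria where dP/dt = 0, i.e. P = 0 or P = 28100.
The coefficient (1 - P/K) = 0 when P = K, identifying K = 28100 as the carrying capacity.
(a) K = 28100; (b) equilibria P = 0 and P = 28100.


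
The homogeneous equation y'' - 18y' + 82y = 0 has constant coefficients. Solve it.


Characteristic equation: r² - 18r + 82 = 0.
Discriminant is negative; roots r = 9 ± 1i (complex conjugate pair).
General solution uses e^(α x)(C₁ cos(β x) + C₂ sin(β x)): y = e^(9x)(C₁cos(x) + C₂sin(x)).


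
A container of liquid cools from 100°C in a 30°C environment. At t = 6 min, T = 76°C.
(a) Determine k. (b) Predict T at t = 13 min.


Newton's law: T(t) = T_a + (T₀ - T_a)e^(-kt).
(a) Use T(6) = 76: (76 - 30)/(100 - 30) = e^(-k·6), so k = -ln(0.657)/6 ≈ 0.0700.
(b) Apply k to t = 13: T(13) = 30 + (70)e^(-0.910) ≈ 58.2°C.


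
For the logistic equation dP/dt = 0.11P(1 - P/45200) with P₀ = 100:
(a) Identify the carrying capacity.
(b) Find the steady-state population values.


Logistic ODE dP/dt = 0.11P(1 - P/45200) has equilibria where dP/dt = 0, i.e. P = 0 or P = 45200.
The coefficient (1 - P/K) = 0 when P = K, identifying K = 45200 as the carrying capacity.
(a) K = 45200; (b) equilibria P = 0 and P = 45200.


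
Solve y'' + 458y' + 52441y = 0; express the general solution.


Characteristic equation: r² + 458r + 52441 = 0, i.e. (r + 229)² = 0.
Repeated root r = -229; include an x factor for the second linearly independent solution.
General solution: y = (C₁ + C₂x)e^(-229x).


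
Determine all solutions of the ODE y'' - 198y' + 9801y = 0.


Characteristic equation: r² - 198r + 9801 = 0, i.e. (r - 99)² = 0.
Repeated root r = 99; include an x factor for the second linearly independent solution.
General solution: y = (C₁ + C₂x)e^(99x).


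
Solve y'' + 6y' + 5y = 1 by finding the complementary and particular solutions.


Characteristic roots of r² + 6r + 5 = 0 are -1, -5.
y_h = C₁e^(-x) + C₂e^(-5x).
Constant forcing; try y_p = A. Then 5A = 1 ⇒ A = 1/5.
General solution: y = C₁e^(-x) + C₂e^(-5x) + 1/5.


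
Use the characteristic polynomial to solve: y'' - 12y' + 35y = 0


Characteristic equation: r² - 12r + 35 = 0.
Factor: (r - 5)(r - 7) = 0 ⇒ r = 5, 7 (distinct real).
General solution: y = C₁e^(5x) + C₂e^(7x).


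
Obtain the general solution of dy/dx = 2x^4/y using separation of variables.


Separate variables: y dy = 2x^4 dx.
Integrate both sides: y²/2 = (2/5)x^5 + C₀.
Multiply by 2: y² = (4/5)x^5 + C.


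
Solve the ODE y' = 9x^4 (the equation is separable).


Integrate both sides with respect to x: y = ∫ 9x^4 dx = (9/5)x^5 + C.


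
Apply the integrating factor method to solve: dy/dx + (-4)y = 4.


P(x) = -4 ⇒ μ = e^(-4x).
(μ y)' = 4e^(-4x) ⇒ μ y = -e^(-4x) + C.
Divide by μ: y = -1 + Ce^(4x).


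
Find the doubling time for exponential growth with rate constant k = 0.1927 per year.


Exponential growth: P(t) = P₀ e^(0.1927t). Set P(t)/P₀ = 2: e^(0.1927t) = 2.
Solve: t = ln(2)/0.1927 ≈ 3.60 years.


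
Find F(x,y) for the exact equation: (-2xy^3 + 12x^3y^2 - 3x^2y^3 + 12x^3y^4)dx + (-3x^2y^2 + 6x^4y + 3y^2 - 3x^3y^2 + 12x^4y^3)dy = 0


Check exactness: ∂M/∂y = -6xy^2 + 24x^3y - 9x^2y^2 + 48x^3y^3 and ∂N/∂x = -6xy^2 + 24x^3y - 9x^2y^2 + 48x^3y^3; equal, so the equation is exact.
Integrate M with respect to x (treating y as constant): ∫M dx = -x^2y^3 + 3x^4y^2 - x^3y^3 + 3x^4y^4 + h(y).
Differentiate w.r.t. y and set equal to N: the x-dependent terms already match, leaving h'(y) = 3y^2. Integrate: h(y) = y^3.
So F(x,y) = -x^2y^3 + 3x^4y^2 + y^3 - x^3y^3 + 3x^4y^4.
General solution: -x^2y^3 + 3x^4y^2 + y^3 - x^3y^3 + 3x^4y^4 = C.


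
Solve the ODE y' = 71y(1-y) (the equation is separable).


Separate: dy/[y(1-y)] = 71 dx.
Partial fractions: 1/[y(1-y)] = 1/y + 1/(1-y).
Integrate: ln|y/(1-y)| = 71x + C₀.
Solve for y: y = 1/(1 + Ce^(-71x)).


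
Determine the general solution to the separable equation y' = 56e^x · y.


Separate variables: dy/y = 56e^x dx.
Integrate: ln|y| = 56e^x + C₀.
Exponentiate: y = Ce^(56e^x).


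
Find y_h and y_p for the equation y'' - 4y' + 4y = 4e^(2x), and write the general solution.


Characteristic polynomial (r - 2)² = 0; repeated root r = 2.
y_h = (C₁ + C₂x)e^(2x). Forcing matches the repeated root (resonance), so try y_p = Ax² e^(2x).
Substitute and solve for A: 2A = 4, so A = 2.
General solution: y = (C₁ + C₂x + 2x²)e^(2x).


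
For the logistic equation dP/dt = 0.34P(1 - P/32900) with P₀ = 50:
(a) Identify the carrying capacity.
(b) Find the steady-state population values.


Logistic ODE dP/dt = 0.34P(1 - P/32900) has equilibria where dP/dt = 0, i.e. P = 0 or P = 32900.
The coefficient (1 - P/K) = 0 when P = K, identifying K = 32900 as the carrying capacity.
(a) K = 32900; (b) equilibria P = 0 and P = 32900.


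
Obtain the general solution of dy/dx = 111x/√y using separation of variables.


Separate: √y dy = 111x dx.
Integrate: (2/3)y^(3/2) = (111/2)x² + C.


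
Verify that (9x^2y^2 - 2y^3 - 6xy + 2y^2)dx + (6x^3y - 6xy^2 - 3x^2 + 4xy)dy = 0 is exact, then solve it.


Check exactness: ∂M/∂y = 18x^2y - 6y^2 - 6x + 4y and ∂N/∂x = 18x^2y - 6y^2 - 6x + 4y; equal, so the equation is exact.
Integrate M with respect to x (treating y as constant): ∫M dx = 3x^3y^2 - 2xy^3 - 3x^2y + 2xy^2 + h(y).
Differentiate w.r.t. y and set equal to N: all terms match, so h'(y) = 0 and h is a constant absorbed into C.
General solution: 3x^3y^2 - 2xy^3 - 3x^2y + 2xy^2 = C.


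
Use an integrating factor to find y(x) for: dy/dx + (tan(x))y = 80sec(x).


P(x) = tan(x) ⇒ μ = e^(∫tan(x)dx) = sec(x).
(sec(x) y)' = 80sec²(x) ⇒ sec(x) y = 80tan(x) + C.
Multiply by cos(x): y = 80sin(x) + C·cos(x).


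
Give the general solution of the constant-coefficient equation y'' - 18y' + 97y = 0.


Characteristic equation: r² - 18r + 97 = 0.
Discriminant is negative; roots r = 9 ± 4i (complex conjugate pair).
General solution uses e^(α x)(C₁ cos(β x) + C₂ sin(β x)): y = e^(9x)(C₁cos(4x) + C₂sin(4x)).


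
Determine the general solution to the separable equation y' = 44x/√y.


Separate: √y dy = 44x dx.
Integrate: (2/3)y^(3/2) = 22x² + C.


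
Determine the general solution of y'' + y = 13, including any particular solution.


Homogeneous part: r² + 1 = 0 ⇒ r = ±1i, so y_h = C₁cos(x) + C₂sin(x).
Try constant y_p = A; plug in: 1A = 13 ⇒ A = 13.
General solution: y = C₁cos(x) + C₂sin(x) + 13.


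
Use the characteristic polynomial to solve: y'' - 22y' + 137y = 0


Characteristic equation: r² - 22r + 137 = 0.
Discriminant is negative; roots r = 11 ± 4i (complex conjugate pair).
General solution uses e^(α x)(C₁ cos(β x) + C₂ sin(β x)): y = e^(11x)(C₁cos(4x) + C₂sin(4x)).


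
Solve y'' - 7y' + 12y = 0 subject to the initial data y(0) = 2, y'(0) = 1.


Characteristic roots of r² - 7r + 12 = 0 are 3, 4.
General solution y = c₁ e^(3x) + c₂ e^(4x).
Apply y(0) = 2: c₁ + c₂ = 2. Apply y'(0) = 1: 3 c₁ + 4 c₂ = 1.
Solve: c₁ = 7, c₂ = -5.
Particular solution: y = 7e^(3x) - 5e^(4x).


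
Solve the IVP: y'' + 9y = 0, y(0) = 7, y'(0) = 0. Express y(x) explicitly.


Characteristic roots of r² + 9 = 0 are ±3i, so y = C₁cos(3x) + C₂sin(3x).
Apply y(0) = 7: C₁ = 7. Differentiate and apply y'(0) = 0: 3·C₂ = 0, so C₂ = 0.
Particular solution: y = 7cos(3x).


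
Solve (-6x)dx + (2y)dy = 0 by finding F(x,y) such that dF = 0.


Check exactness: ∂M/∂y = 0 and ∂N/∂x = 0; equal, so the equation is exact.
Integrate M with respect to x (treating y as constant): ∫M dx = -3x^2 + h(y).
Differentiate w.r.t. y and set equal to N: the x-dependent terms already match, leaving h'(y) = 2y. Integrate: h(y) = y^2.
So F(x,y) = y^2 - 3x^2.
General solution: y^2 - 3x^2 = C.


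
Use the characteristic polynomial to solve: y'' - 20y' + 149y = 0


Characteristic equation: r² - 20r + 149 = 0.
Discriminant is negative; roots r = 10 ± 7i (complex conjugate pair).
General solution uses e^(α x)(C₁ cos(β x) + C₂ sin(β x)): y = e^(10x)(C₁cos(7x) + C₂sin(7x)).


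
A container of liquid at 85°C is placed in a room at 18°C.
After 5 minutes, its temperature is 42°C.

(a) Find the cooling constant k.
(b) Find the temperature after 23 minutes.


Newton's law: T(t) = T_a + (T₀ - T_a)e^(-kt).
(a) Use T(5) = 42: (42 - 18)/(85 - 18) = e^(-k·5), so k = -ln(0.358)/5 ≈ 0.2053.
(b) Apply k to t = 23: T(23) = 18 + (67)e^(-4.723) ≈ 18.6°C.


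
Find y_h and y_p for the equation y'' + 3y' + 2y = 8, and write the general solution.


Characteristic roots of r² + 3r + 2 = 0 are -1, -2.
y_h = C₁e^(-x) + C₂e^(-2x).
Constant forcing; try y_p = A. Then 2A = 8 ⇒ A = 4.
General solution: y = C₁e^(-x) + C₂e^(-2x) + 4.


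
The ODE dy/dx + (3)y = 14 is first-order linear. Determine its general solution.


P(x) = 3, Q(x) = 14; integrating factor μ = e^(3x).
(μ y)' = 14e^(3x) ⇒ μ y = (14/3)e^(3x) + C.
Divide by μ: y = 14/3 + Ce^(-3x).


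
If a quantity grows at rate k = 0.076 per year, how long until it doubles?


Exponential growth: P(t) = P₀ e^(0.076t). Set P(t)/P₀ = 2: e^(0.076t) = 2.
Solve: t = ln(2)/0.076 ≈ 9.12 years.


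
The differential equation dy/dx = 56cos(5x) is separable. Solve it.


g(y) = 1, so integrate directly: y = ∫ 56cos(5x) dx = (56/5)sin(5x) + C.


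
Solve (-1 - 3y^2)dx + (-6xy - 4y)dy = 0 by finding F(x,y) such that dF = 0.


Check exactness: ∂M/∂y = -6y and ∂N/∂x = -6y; equal, so the equation is exact.
Integrate M with respect to x (treating y as constant): ∫M dx = -x - 3xy^2 + h(y).
Differentiate w.r.t. y and set equal to N: the x-dependent terms already match, leaving h'(y) = -4y. Integrate: h(y) = -2y^2.
So F(x,y) = -x - 3xy^2 - 2y^2.
General solution: -x - 3xy^2 - 2y^2 = C.


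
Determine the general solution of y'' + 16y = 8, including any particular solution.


Homogeneous part: r² + 16 = 0 ⇒ r = ±4i, so y_h = C₁cos(4x) + C₂sin(4x).
Try constant y_p = A; plug in: 16A = 8 ⇒ A = 1/2.
General solution: y = C₁cos(4x) + C₂sin(4x) + 1/2.


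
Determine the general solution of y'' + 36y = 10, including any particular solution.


Homogeneous part: r² + 36 = 0 ⇒ r = ±6i, so y_h = C₁cos(6x) + C₂sin(6x).
Try constant y_p = A; plug in: 36A = 10 ⇒ A = 5/18.
General solution: y = C₁cos(6x) + C₂sin(6x) + 5/18.


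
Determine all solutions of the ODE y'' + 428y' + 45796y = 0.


Characteristic equation: r² + 428r + 45796 = 0, i.e. (r + 214)² = 0.
Repeated root r = -214; include an x factor for the second linearly independent solution.
General solution: y = (C₁ + C₂x)e^(-214x).


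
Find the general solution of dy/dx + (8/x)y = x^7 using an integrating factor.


P(x) = 8/x ⇒ μ = x^8.
(x^8 y)' = x^8·x^7 = x^15.
Integrate: x^8 y = x^16/(16) + C.
Solve for y: y = (1/16)x^8 + C/x^8.


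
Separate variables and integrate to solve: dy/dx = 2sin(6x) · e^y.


Separate: e^(-y) dy = 2sin(6x) dx.
Integrate: -e^(-y) = -(1/3)cos(6x) + C₀.
Rearrange: e^(-y) = (1/3)cos(6x) + C.


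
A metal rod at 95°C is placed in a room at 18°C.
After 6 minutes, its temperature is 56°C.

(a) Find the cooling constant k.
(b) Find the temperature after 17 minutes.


Newton's law: T(t) = T_a + (T₀ - T_a)e^(-kt).
(a) Use T(6) = 56: (56 - 18)/(95 - 18) = e^(-k·6), so k = -ln(0.494)/6 ≈ 0.1177.
(b) Apply k to t = 17: T(17) = 18 + (77)e^(-2.001) ≈ 28.4°C.


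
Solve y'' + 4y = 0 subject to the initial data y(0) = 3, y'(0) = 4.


Characteristic roots of r² + 4 = 0 are ±2i, so y = C₁cos(2x) + C₂sin(2x).
Apply y(0) = 3: C₁ = 3. Differentiate and apply y'(0) = 4: 2·C₂ = 4, so C₂ = 2.
Particular solution: y = 3cos(2x) + 2sin(2x).


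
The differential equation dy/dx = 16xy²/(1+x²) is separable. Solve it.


Separate: dy/y² = 16x/(1+x²) dx.
Integrate LHS: ∫ dy/y² = -1/y.
Integrate RHS via u = 1+x²: 8ln(1+x²) + C.
Result: -1/y = 8ln(1+x²) + C.


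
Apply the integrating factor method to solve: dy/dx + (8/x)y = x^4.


P(x) = 8/x ⇒ μ = x^8.
(x^8 y)' = x^8·x^4 = x^12.
Integrate: x^8 y = x^13/(13) + C.
Solve for y: y = (1/13)x^5 + C/x^8.


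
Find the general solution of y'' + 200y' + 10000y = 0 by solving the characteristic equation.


Characteristic equation: r² + 200r + 10000 = 0, i.e. (r + 100)² = 0.
Repeated root r = -100; include an x factor for the second linearly independent solution.
General solution: y = (C₁ + C₂x)e^(-100x).


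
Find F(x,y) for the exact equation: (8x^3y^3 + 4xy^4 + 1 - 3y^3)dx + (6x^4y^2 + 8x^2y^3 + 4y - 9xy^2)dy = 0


Check exactness: ∂M/∂y = 24x^3y^2 + 16xy^3 - 9y^2 and ∂N/∂x = 24x^3y^2 + 16xy^3 - 9y^2; equal, so the equation is exact.
Integrate M with respect to x (treating y as constant): ∫M dx = 2x^4y^3 + 2x^2y^4 + x - 3xy^3 + h(y).
Differentiate w.r.t. y and set equal to N: the x-dependent terms already match, leaving h'(y) = 4y. Integrate: h(y) = 2y^2.
So F(x,y) = 2x^4y^3 + 2x^2y^4 + 2y^2 + x - 3xy^3.
General solution: 2x^4y^3 + 2x^2y^4 + 2y^2 + x - 3xy^3 = C.


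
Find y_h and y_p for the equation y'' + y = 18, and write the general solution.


Homogeneous part: r² + 1 = 0 ⇒ r = ±1i, so y_h = C₁cos(x) + C₂sin(x).
Try constant y_p = A; plug in: 1A = 18 ⇒ A = 18.
General solution: y = C₁cos(x) + C₂sin(x) + 18.


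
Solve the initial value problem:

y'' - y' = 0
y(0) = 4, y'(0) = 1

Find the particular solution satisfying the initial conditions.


Characteristic roots of r² - r = 0 are 0, 1.
General solution y = c₁ + c₂ e^(x).
Apply y(0) = 4: c₁ + c₂ = 4. Apply y'(0) = 1: 0 c₁ + 1 c₂ = 1.
Solve: c₁ = 3, c₂ = 1.
Particular solution: y = 3 + e^(x).


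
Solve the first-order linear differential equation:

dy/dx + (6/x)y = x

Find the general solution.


P(x) = 6/x ⇒ μ = x^6.
(x^6 y)' = x^7 ⇒ x^6 y = x^8/(8) + C.
Solve for y: y = (1/8)x^2 + C/x^6.


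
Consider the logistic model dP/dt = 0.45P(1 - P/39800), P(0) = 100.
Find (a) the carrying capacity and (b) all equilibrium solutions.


Logistic ODE dP/dt = 0.45P(1 - P/39800) has equilibria where dP/dt = 0, i.e. P = 0 or P = 39800.
The coefficient (1 - P/K) = 0 when P = K, identifying K = 39800 as the carrying capacity.
(a) K = 39800; (b) equilibria P = 0 and P = 39800.


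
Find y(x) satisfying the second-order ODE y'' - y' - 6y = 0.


Characteristic equation: r² - r - 6 = 0.
Factor: (r + 2)(r - 3) = 0 ⇒ r = -2, 3 (distinct real).
General solution: y = C₁e^(-2x) + C₂e^(3x).


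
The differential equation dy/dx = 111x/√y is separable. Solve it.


Separate: √y dy = 111x dx.
Integrate: (2/3)y^(3/2) = (111/2)x² + C.


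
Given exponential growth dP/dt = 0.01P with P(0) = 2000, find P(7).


The ODE dP/dt = 0.01P has solution P(t) = P(0)e^(0.01t).
Substitute P(0) = 2000 and t = 7: P(7) = 2000 e^(0.07) ≈ 2145.


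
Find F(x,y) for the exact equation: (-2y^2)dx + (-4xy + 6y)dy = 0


Check exactness: ∂M/∂y = -4y and ∂N/∂x = -4y; equal, so the equation is exact.
Integrate M with respect to x (treating y as constant): ∫M dx = -2xy^2 + h(y).
Differentiate w.r.t. y and set equal to N: the x-dependent terms already match, leaving h'(y) = 6y. Integrate: h(y) = 3y^2.
So F(x,y) = -2xy^2 + 3y^2.
General solution: -2xy^2 + 3y^2 = C.
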